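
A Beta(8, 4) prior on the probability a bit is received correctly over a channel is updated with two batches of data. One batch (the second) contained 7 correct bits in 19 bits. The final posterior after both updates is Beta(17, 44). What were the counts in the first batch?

2 correct bits and 28 errors

Because Beta–binomial updating is additive in the counts, the combined data contributed (α_post−α_prior, β_post−β_prior) successes and failures.
Total across both batches: 17−8=9 correct bits, 44−4=40 errors.
Subtract the second batch: 9−7=2 correct bits and 40−12=28 errors.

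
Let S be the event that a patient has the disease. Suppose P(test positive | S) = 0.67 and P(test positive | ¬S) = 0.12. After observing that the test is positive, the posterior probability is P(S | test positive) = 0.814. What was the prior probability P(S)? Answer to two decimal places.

P(S) = 0.44

In odds form, posterior odds = prior odds × likelihood ratio, so prior odds = posterior odds ÷ LR.
Posterior odds = 0.814/(1−0.814) = 4.3763. LR = 0.67/0.12 = 5.5833.
Prior odds = 4.3763/5.5833 = 0.7838, so P(S) = 0.7838/(1+0.7838) ≈ 0.44.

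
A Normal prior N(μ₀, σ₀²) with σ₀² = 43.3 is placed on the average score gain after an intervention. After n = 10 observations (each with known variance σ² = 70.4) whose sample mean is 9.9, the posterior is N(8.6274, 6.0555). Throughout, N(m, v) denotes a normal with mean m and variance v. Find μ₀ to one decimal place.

μ₀ = 0.8

The posterior mean is a precision-weighted average: μ_n = (τ₀μ₀ + τ_data·x̄)/(τ₀+τ_data), with τ₀=1/σ₀² and τ_data=n/σ².
Here τ₀ = 1/43.3 = 0.023095 and τ_data = 10/70.4 = 0.142045, so τ_n = 0.165140.
Rearranging for μ₀: μ₀ = (μ_n·τ_n − τ_data·x̄)/τ₀ = (8.6274·0.165140 − 0.142045·9.9) / 0.023095 = 0.018483/0.023095 ≈ 0.8.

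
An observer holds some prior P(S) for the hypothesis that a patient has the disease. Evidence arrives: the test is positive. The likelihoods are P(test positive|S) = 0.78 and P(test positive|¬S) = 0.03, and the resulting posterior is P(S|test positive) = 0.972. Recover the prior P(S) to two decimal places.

P(S) = 0.57

Bayes' rule in odds form gives O(S|E) = O(S)·[P(E|S)/P(E|¬S)], hence O(S) = O(S|E)/LR.
Posterior odds = 0.972/(1−0.972) = 34.7143. LR = 0.78/0.03 = 26.0000.
Prior odds = 34.7143/26.0000 = 1.3352, so P(S) = 1.3352/(1+1.3352) ≈ 0.57.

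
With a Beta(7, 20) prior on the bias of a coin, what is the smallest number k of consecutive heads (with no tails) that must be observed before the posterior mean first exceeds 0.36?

After k heads and 0 tails the posterior is Beta(7+k, 20), with mean (7+k)/(7+20+k).
Set (7+k)/(27+k) > 0.36 and solve: k > (0.36·27 − 7)/(1 − 0.36) = 4.250.
The smallest integer exceeding 4.250 is 5.

k = 5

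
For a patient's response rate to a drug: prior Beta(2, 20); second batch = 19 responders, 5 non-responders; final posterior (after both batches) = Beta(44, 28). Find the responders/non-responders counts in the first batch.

23 responders and 3 non-responders

Sequential conjugate updates are equivalent to a single update on the pooled data, so total successes = posterior α − prior α and total failures = posterior β − prior β.
Total across both batches: 44−2=42 responders, 28−20=8 non-responders.
Subtract the second batch: 42−19=23 responders and 8−5=3 non-responders.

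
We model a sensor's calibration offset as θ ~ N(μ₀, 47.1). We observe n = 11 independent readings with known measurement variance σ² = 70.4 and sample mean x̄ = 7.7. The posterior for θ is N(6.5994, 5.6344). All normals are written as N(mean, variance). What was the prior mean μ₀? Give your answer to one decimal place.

With known observation variance, the Normal–Normal posterior has precision τ_n = τ₀ + n/σ² and mean μ_n = (τ₀μ₀ + (n/σ²)x̄)/τ_n.
Here τ₀ = 1/47.1 = 0.021231 and τ_data = 11/70.4 = 0.156250, so τ_n = 0.177481.
Rearranging for μ₀: μ₀ = (μ_n·τ_n − τ_data·x̄)/τ₀ = (6.5994·0.177481 − 0.156250·7.7) / 0.021231 = -0.031857/0.021231 ≈ -1.5.

μ₀ = -1.5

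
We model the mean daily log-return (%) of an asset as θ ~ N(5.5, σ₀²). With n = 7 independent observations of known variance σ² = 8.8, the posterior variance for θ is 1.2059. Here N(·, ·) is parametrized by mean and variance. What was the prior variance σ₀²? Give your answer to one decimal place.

Posterior precision equals prior precision plus data precision: 1/σ_n² = 1/σ₀² + n/σ².
So 1/σ₀² = 1/1.2059 − 7/8.8 = 0.829256 − 0.795455 = 0.033801.
Hence σ₀² = 1/0.033801 ≈ 29.6.

σ₀² = 29.6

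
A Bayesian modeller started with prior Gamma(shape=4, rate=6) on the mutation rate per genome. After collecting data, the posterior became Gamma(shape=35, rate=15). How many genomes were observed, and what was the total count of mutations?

Gamma–Poisson conjugacy: posterior shape = α + Σxᵢ, posterior rate = β + n.
Matching: Σxᵢ = 35 − 4 = 31 and n = 15 − 6 = 9.

n = 9 genomes with total 31 mutations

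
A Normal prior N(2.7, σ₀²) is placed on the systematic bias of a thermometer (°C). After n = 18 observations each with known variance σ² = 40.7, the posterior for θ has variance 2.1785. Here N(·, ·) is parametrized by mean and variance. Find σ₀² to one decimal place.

Posterior precision equals prior precision plus data precision: 1/σ_n² = 1/σ₀² + n/σ².
So 1/σ₀² = 1/2.1785 − 18/40.7 = 0.459031 − 0.442260 = 0.016771.
Hence σ₀² = 1/0.016771 ≈ 59.6.

σ₀² = 59.6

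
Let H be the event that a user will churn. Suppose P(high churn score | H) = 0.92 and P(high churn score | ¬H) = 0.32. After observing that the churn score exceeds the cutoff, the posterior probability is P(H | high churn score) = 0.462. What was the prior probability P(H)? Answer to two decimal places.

P(H) = 0.23

In odds form, posterior odds = prior odds × likelihood ratio, so prior odds = posterior odds ÷ LR.
Posterior odds = 0.462/(1−0.462) = 0.8587. LR = 0.92/0.32 = 2.8750.
Prior odds = 0.8587/2.8750 = 0.2987, so P(H) = 0.2987/(1+0.2987) ≈ 0.23.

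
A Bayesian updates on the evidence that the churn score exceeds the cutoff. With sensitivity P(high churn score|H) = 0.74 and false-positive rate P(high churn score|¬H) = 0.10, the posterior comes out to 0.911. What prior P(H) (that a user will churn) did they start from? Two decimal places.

In odds form, posterior odds = prior odds × likelihood ratio, so prior odds = posterior odds ÷ LR.
Posterior odds = 0.911/(1−0.911) = 10.2360. LR = 0.74/0.10 = 7.4000.
Prior odds = 10.2360/7.4000 = 1.3832, so P(H) = 1.3832/(1+1.3832) ≈ 0.58.

P(H) = 0.58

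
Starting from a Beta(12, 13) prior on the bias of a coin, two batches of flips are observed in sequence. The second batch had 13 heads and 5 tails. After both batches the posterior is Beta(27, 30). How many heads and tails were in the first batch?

Because Beta–binomial updating is additive in the counts, the combined data contributed (α_post−α_prior, β_post−β_prior) successes and failures.
Total across both batches: 27−12=15 heads, 30−13=17 tails.
Subtract the second batch: 15−13=2 heads and 17−5=12 tails.

2 heads and 12 tails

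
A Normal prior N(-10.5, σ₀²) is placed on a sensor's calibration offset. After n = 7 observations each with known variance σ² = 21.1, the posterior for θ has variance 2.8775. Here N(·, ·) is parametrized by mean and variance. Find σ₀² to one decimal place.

Posterior precision equals prior precision plus data precision: 1/σ_n² = 1/σ₀² + n/σ².
So 1/σ₀² = 1/2.8775 − 7/21.1 = 0.347524 − 0.331754 = 0.015770.
Hence σ₀² = 1/0.015770 ≈ 63.4.

σ₀² = 63.4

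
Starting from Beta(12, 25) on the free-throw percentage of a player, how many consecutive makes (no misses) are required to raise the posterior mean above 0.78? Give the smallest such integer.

k = 77

After k makes and 0 misses the posterior is Beta(12+k, 25), with mean (12+k)/(12+25+k).
Set (12+k)/(37+k) > 0.78 and solve: k > (0.78·37 − 12)/(1 − 0.78) = 76.636.
The smallest integer exceeding 76.636 is 77, and checking k=77: (89)/(114) = 0.7807 > 0.78.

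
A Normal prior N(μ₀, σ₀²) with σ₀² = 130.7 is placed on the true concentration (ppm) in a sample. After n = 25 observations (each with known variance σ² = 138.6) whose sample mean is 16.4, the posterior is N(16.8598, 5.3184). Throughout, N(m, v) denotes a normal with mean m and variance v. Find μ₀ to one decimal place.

μ₀ = 27.7

The posterior mean is a precision-weighted average: μ_n = (τ₀μ₀ + τ_data·x̄)/(τ₀+τ_data), with τ₀=1/σ₀² and τ_data=n/σ².
Here τ₀ = 1/130.7 = 0.007651 and τ_data = 25/138.6 = 0.180375, so τ_n = 0.188026.
Rearranging for μ₀: μ₀ = (μ_n·τ_n − τ_data·x̄)/τ₀ = (16.8598·0.188026 − 0.180375·16.4) / 0.007651 = 0.211931/0.007651 ≈ 27.7.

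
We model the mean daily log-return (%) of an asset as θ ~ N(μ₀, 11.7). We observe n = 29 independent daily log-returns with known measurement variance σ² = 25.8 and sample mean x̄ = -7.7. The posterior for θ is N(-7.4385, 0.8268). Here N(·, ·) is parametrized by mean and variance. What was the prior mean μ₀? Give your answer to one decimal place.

The posterior mean is a precision-weighted average: μ_n = (τ₀μ₀ + τ_data·x̄)/(τ₀+τ_data), with τ₀=1/σ₀² and τ_data=n/σ².
Here τ₀ = 1/11.7 = 0.085470 and τ_data = 29/25.8 = 1.124031, so τ_n = 1.209501.
Rearranging for μ₀: μ₀ = (μ_n·τ_n − τ_data·x̄)/τ₀ = (-7.4385·1.209501 − 1.124031·-7.7) / 0.085470 = -0.341834/0.085470 ≈ -4.0.

μ₀ = -4.0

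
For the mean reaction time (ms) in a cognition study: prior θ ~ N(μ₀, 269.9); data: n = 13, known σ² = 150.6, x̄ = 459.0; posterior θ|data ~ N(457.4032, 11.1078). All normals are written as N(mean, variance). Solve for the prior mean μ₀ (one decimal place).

μ₀ = 420.2

The posterior mean is a precision-weighted average: μ_n = (τ₀μ₀ + τ_data·x̄)/(τ₀+τ_data), with τ₀=1/σ₀² and τ_data=n/σ².
Here τ₀ = 1/269.9 = 0.003705 and τ_data = 13/150.6 = 0.086321, so τ_n = 0.090026.
Rearranging for μ₀: μ₀ = (μ_n·τ_n − τ_data·x̄)/τ₀ = (457.4032·0.090026 − 0.086321·459.0) / 0.003705 = 1.556841/0.003705 ≈ 420.2.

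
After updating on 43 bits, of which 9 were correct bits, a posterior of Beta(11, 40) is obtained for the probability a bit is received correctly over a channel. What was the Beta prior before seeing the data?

A Beta(a, b) prior with s successes and f failures in binomial data gives a Beta(a+s, b+f) posterior.
Subtract the data counts: 11−9=2, 40−34=6.

Beta(2, 6)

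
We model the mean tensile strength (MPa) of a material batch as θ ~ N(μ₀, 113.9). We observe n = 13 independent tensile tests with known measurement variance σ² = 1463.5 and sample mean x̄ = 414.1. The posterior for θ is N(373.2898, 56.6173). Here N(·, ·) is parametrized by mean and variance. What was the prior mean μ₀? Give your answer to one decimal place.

μ₀ = 332.0

The posterior mean is a precision-weighted average: μ_n = (τ₀μ₀ + τ_data·x̄)/(τ₀+τ_data), with τ₀=1/σ₀² and τ_data=n/σ².
Here τ₀ = 1/113.9 = 0.008780 and τ_data = 13/1463.5 = 0.008883, so τ_n = 0.017663.
Rearranging for μ₀: μ₀ = (μ_n·τ_n − τ_data·x̄)/τ₀ = (373.2898·0.017663 − 0.008883·414.1) / 0.008780 = 2.914967/0.008780 ≈ 332.0.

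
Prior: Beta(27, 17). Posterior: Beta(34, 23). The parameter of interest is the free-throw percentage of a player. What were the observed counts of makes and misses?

7 makes and 6 misses

A Beta(a, b) prior with s successes and f failures in binomial data gives a Beta(a+s, b+f) posterior.
Match parameters: s=34−27=7, f=23−17=6.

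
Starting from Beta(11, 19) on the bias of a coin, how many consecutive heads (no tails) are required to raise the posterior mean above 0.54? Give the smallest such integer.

After k heads and 0 tails the posterior is Beta(11+k, 19), with mean (11+k)/(11+19+k).
Set (11+k)/(30+k) > 0.54 and solve: k > (0.54·30 − 11)/(1 − 0.54) = 11.304.
The smallest integer exceeding 11.304 is 12.

k = 12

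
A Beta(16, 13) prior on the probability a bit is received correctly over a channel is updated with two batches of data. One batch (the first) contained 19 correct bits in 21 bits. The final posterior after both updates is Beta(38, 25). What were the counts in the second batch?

Sequential conjugate updates are equivalent to a single update on the pooled data, so total successes = posterior α − prior α and total failures = posterior β − prior β.
Total across both batches: 38−16=22 correct bits, 25−13=12 errors.
Subtract the first batch: 22−19=3 correct bits and 12−2=10 errors.

3 correct bits and 10 errors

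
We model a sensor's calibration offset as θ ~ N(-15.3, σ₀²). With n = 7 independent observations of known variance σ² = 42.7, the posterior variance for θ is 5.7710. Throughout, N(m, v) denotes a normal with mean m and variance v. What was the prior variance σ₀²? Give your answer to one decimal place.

σ₀² = 107.0

Posterior precision equals prior precision plus data precision: 1/σ_n² = 1/σ₀² + n/σ².
So 1/σ₀² = 1/5.7710 − 7/42.7 = 0.173280 − 0.163934 = 0.009346.
Hence σ₀² = 1/0.009346 ≈ 107.0.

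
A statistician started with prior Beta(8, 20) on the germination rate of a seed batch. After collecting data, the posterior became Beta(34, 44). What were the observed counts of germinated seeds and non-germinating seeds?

Beta is conjugate to the binomial likelihood: posterior = Beta(α+s, β+f).
Match parameters: s=34−8=26, f=44−20=24.

26 germinated seeds and 24 non-germinating seeds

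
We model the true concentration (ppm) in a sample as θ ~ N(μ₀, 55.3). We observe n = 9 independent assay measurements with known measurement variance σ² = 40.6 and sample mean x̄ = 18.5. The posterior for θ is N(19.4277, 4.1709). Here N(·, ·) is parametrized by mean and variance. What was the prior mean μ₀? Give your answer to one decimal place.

μ₀ = 30.8

With known observation variance, the Normal–Normal posterior has precision τ_n = τ₀ + n/σ² and mean μ_n = (τ₀μ₀ + (n/σ²)x̄)/τ_n.
Here τ₀ = 1/55.3 = 0.018083 and τ_data = 9/40.6 = 0.221675, so τ_n = 0.239758.
Rearranging for μ₀: μ₀ = (μ_n·τ_n − τ_data·x̄)/τ₀ = (19.4277·0.239758 − 0.221675·18.5) / 0.018083 = 0.556959/0.018083 ≈ 30.8.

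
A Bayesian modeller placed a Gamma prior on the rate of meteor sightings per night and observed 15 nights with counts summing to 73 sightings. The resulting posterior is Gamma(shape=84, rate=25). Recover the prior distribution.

A Gamma(α, β) prior (rate parametrization) on a Poisson rate with n observations summing to S gives posterior Gamma(α+S, β+n).
So α = 84 − 73 = 11 and β = 25 − 15 = 10.

Gamma(shape=11, rate=10)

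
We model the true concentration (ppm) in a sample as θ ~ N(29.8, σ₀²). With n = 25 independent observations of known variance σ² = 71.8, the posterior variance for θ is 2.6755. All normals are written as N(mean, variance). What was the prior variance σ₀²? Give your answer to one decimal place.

Posterior precision equals prior precision plus data precision: 1/σ_n² = 1/σ₀² + n/σ².
So 1/σ₀² = 1/2.6755 − 25/71.8 = 0.373762 − 0.348189 = 0.025573.
Hence σ₀² = 1/0.025573 ≈ 39.1.

σ₀² = 39.1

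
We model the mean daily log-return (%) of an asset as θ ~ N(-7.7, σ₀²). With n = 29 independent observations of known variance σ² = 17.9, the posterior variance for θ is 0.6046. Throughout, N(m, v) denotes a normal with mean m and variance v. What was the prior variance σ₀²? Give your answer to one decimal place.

Posterior precision equals prior precision plus data precision: 1/σ_n² = 1/σ₀² + n/σ².
So 1/σ₀² = 1/0.6046 − 29/17.9 = 1.653986 − 1.620112 = 0.033874.
Hence σ₀² = 1/0.033874 ≈ 29.5.

σ₀² = 29.5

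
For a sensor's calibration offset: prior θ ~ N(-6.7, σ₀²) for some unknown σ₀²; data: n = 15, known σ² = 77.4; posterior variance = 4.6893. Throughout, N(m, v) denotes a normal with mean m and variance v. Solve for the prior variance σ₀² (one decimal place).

σ₀² = 51.4

Posterior precision equals prior precision plus data precision: 1/σ_n² = 1/σ₀² + n/σ².
So 1/σ₀² = 1/4.6893 − 15/77.4 = 0.213251 − 0.193798 = 0.019453.
Hence σ₀² = 1/0.019453 ≈ 51.4.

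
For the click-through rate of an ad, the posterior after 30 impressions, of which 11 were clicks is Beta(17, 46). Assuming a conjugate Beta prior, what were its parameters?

Beta(6, 27)

Under Beta–binomial conjugacy the posterior parameters are (α+s, β+f).
So α = 17 − 11 = 6 and β = 46 − 19 = 27.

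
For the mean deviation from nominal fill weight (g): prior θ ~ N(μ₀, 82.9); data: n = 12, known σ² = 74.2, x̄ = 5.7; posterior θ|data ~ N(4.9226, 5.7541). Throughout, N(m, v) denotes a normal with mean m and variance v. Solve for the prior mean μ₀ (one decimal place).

With known observation variance, the Normal–Normal posterior has precision τ_n = τ₀ + n/σ² and mean μ_n = (τ₀μ₀ + (n/σ²)x̄)/τ_n.
Here τ₀ = 1/82.9 = 0.012063 and τ_data = 12/74.2 = 0.161725, so τ_n = 0.173788.
Rearranging for μ₀: μ₀ = (μ_n·τ_n − τ_data·x̄)/τ₀ = (4.9226·0.173788 − 0.161725·5.7) / 0.012063 = -0.066344/0.012063 ≈ -5.5.

μ₀ = -5.5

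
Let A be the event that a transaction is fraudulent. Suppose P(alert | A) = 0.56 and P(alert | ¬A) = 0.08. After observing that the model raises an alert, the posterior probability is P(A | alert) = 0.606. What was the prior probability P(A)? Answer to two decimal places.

In odds form, posterior odds = prior odds × likelihood ratio, so prior odds = posterior odds ÷ LR.
Posterior odds = 0.606/(1−0.606) = 1.5381. LR = 0.56/0.08 = 7.0000.
Prior odds = 1.5381/7.0000 = 0.2197, so P(A) = 0.2197/(1+0.2197) ≈ 0.18.

P(A) = 0.18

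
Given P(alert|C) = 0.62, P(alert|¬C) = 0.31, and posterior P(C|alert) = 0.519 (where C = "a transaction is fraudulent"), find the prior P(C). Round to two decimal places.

In odds form, posterior odds = prior odds × likelihood ratio, so prior odds = posterior odds ÷ LR.
Posterior odds = 0.519/(1−0.519) = 1.0790. LR = 0.62/0.31 = 2.0000.
Prior odds = 1.0790/2.0000 = 0.5395, so P(C) = 0.5395/(1+0.5395) ≈ 0.35.

P(C) = 0.35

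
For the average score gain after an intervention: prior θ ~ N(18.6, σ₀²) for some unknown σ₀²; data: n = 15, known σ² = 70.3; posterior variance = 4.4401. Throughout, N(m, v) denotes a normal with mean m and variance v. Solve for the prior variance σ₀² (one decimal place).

σ₀² = 84.4

Posterior precision equals prior precision plus data precision: 1/σ_n² = 1/σ₀² + n/σ².
So 1/σ₀² = 1/4.4401 − 15/70.3 = 0.225220 − 0.213371 = 0.011849.
Hence σ₀² = 1/0.011849 ≈ 84.4.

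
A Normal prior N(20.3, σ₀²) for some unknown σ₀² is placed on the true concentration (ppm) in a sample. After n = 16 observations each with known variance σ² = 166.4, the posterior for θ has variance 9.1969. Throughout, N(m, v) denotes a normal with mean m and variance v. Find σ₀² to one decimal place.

Posterior precision equals prior precision plus data precision: 1/σ_n² = 1/σ₀² + n/σ².
So 1/σ₀² = 1/9.1969 − 16/166.4 = 0.108732 − 0.096154 = 0.012578.
Hence σ₀² = 1/0.012578 ≈ 79.5.

σ₀² = 79.5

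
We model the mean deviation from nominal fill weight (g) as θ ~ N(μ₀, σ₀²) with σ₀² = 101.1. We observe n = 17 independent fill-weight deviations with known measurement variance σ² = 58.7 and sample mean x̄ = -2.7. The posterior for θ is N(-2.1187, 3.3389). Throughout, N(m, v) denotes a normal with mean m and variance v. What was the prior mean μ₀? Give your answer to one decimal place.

The posterior mean is a precision-weighted average: μ_n = (τ₀μ₀ + τ_data·x̄)/(τ₀+τ_data), with τ₀=1/σ₀² and τ_data=n/σ².
Here τ₀ = 1/101.1 = 0.009891 and τ_data = 17/58.7 = 0.289608, so τ_n = 0.299499.
Rearranging for μ₀: μ₀ = (μ_n·τ_n − τ_data·x̄)/τ₀ = (-2.1187·0.299499 − 0.289608·-2.7) / 0.009891 = 0.147393/0.009891 ≈ 14.9.

μ₀ = 14.9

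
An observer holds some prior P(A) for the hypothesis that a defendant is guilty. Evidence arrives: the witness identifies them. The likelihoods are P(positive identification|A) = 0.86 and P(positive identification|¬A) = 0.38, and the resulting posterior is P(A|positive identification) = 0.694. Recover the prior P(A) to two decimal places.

P(A) = 0.50

In odds form, posterior odds = prior odds × likelihood ratio, so prior odds = posterior odds ÷ LR.
Posterior odds = 0.694/(1−0.694) = 2.2680. LR = 0.86/0.38 = 2.2632.
Prior odds = 2.2680/2.2632 = 1.0021, so P(A) = 1.0021/(1+1.0021) ≈ 0.50.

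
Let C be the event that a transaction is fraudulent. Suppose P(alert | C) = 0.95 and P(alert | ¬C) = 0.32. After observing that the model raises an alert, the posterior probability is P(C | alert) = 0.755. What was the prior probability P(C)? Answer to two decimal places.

Bayes' rule in odds form gives O(C|E) = O(C)·[P(E|C)/P(E|¬C)], hence O(C) = O(C|E)/LR.
Posterior odds = 0.755/(1−0.755) = 3.0816. LR = 0.95/0.32 = 2.9688.
Prior odds = 3.0816/2.9688 = 1.0380, so P(C) = 1.0380/(1+1.0380) ≈ 0.51.

P(C) = 0.51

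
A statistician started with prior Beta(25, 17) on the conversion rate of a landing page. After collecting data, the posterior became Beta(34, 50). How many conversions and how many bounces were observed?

Under Beta–binomial conjugacy the posterior parameters are (α+s, β+f).
Match parameters: s=34−25=9, f=50−17=33.

9 conversions and 33 bounces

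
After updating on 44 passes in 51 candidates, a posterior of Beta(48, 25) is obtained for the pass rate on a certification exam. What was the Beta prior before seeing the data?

Beta(4, 18)

Beta is conjugate to the binomial likelihood: posterior = Beta(a+s, b+f).
Subtract the data counts: 48−44=4, 25−7=18.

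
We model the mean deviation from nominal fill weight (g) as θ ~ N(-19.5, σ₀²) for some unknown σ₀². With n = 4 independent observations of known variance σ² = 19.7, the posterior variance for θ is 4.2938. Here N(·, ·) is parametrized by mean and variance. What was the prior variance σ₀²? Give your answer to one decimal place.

σ₀² = 33.5

For the Normal–Normal model with known σ², precisions add: τ_n = τ₀ + n/σ².
So 1/σ₀² = 1/4.2938 − 4/19.7 = 0.232894 − 0.203046 = 0.029848.
Hence σ₀² = 1/0.029848 ≈ 33.5.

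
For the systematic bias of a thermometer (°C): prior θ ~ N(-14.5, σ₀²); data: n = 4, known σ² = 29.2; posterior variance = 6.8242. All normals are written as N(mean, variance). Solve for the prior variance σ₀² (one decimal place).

For the Normal–Normal model with known σ², precisions add: τ_n = τ₀ + n/σ².
So 1/σ₀² = 1/6.8242 − 4/29.2 = 0.146537 − 0.136986 = 0.009551.
Hence σ₀² = 1/0.009551 ≈ 104.7.

σ₀² = 104.7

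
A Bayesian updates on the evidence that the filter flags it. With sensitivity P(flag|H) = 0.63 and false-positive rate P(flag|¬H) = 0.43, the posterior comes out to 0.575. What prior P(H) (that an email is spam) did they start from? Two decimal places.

In odds form, posterior odds = prior odds × likelihood ratio, so prior odds = posterior odds ÷ LR.
Posterior odds = 0.575/(1−0.575) = 1.3529. LR = 0.63/0.43 = 1.4651.
Prior odds = 1.3529/1.4651 = 0.9234, so P(H) = 0.9234/(1+0.9234) ≈ 0.48.

P(H) = 0.48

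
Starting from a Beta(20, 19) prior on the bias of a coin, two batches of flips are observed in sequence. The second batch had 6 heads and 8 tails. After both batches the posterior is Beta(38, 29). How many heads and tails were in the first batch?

12 heads and 2 tails

Sequential conjugate updates are equivalent to a single update on the pooled data, so total successes = posterior α − prior α and total failures = posterior β − prior β.
Total across both batches: 38−20=18 heads, 29−19=10 tails.
Subtract the second batch: 18−6=12 heads and 10−8=2 tails.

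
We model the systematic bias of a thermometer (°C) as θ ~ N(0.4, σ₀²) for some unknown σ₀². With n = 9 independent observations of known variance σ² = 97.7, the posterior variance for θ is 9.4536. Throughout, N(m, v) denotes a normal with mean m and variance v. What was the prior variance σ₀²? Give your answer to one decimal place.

σ₀² = 73.2

Posterior precision equals prior precision plus data precision: 1/σ_n² = 1/σ₀² + n/σ².
So 1/σ₀² = 1/9.4536 − 9/97.7 = 0.105780 − 0.092119 = 0.013661.
Hence σ₀² = 1/0.013661 ≈ 73.2.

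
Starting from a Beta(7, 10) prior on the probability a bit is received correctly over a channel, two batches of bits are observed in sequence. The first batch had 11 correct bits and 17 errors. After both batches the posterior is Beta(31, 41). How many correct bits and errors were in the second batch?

Because Beta–binomial updating is additive in the counts, the combined data contributed (α_post−α_prior, β_post−β_prior) successes and failures.
Total across both batches: 31−7=24 correct bits, 41−10=31 errors.
Subtract the first batch: 24−11=13 correct bits and 31−17=14 errors.

13 correct bits and 14 errors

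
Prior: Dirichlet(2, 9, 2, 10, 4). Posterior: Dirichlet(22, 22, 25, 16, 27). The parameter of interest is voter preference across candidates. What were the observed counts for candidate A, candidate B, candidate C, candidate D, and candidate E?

For a Dirichlet(α) prior with multinomial counts c, the posterior is Dirichlet(α + c) componentwise.
Counts are posterior − prior componentwise: 22−2=20, 22−9=13, 25−2=23, 16−10=6, 27−4=23.

counts (20, 13, 23, 6, 23)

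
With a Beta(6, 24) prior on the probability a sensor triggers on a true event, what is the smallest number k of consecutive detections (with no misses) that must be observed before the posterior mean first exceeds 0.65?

k = 39

After k detections and 0 misses the posterior is Beta(6+k, 24), with mean (6+k)/(6+24+k).
Set (6+k)/(30+k) > 0.65 and solve: k > (0.65·30 − 6)/(1 − 0.65) = 38.571.
The smallest integer exceeding 38.571 is 39, and checking k=39: (45)/(69) = 0.6522 > 0.65.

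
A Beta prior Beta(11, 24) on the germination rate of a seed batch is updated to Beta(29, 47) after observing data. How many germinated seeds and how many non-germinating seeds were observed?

18 germinated seeds and 23 non-germinating seeds

Beta is conjugate to the binomial likelihood: posterior = Beta(a+s, b+f).
So s = 29 − 11 = 18 and f = 47 − 24 = 23.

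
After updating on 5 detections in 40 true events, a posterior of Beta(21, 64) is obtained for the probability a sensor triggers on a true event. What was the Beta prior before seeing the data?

Beta(16, 29)

Beta is conjugate to the binomial likelihood: posterior = Beta(a+s, b+f).
Subtract the data counts: 21−5=16, 64−35=29.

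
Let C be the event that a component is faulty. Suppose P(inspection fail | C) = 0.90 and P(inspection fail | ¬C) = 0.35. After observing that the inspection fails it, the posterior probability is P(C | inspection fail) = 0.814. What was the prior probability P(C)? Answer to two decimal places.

P(C) = 0.63

Bayes' rule in odds form gives O(C|E) = O(C)·[P(E|C)/P(E|¬C)], hence O(C) = O(C|E)/LR.
Posterior odds = 0.814/(1−0.814) = 4.3763. LR = 0.90/0.35 = 2.5714.
Prior odds = 4.3763/2.5714 = 1.7019, so P(C) = 1.7019/(1+1.7019) ≈ 0.63.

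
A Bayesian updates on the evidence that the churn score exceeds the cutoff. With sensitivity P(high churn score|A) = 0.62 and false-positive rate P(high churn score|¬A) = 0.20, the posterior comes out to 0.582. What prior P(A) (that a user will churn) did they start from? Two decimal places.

P(A) = 0.31

Bayes' rule in odds form gives O(A|E) = O(A)·[P(E|A)/P(E|¬A)], hence O(A) = O(A|E)/LR.
Posterior odds = 0.582/(1−0.582) = 1.3923. LR = 0.62/0.20 = 3.1000.
Prior odds = 1.3923/3.1000 = 0.4491, so P(A) = 0.4491/(1+0.4491) ≈ 0.31.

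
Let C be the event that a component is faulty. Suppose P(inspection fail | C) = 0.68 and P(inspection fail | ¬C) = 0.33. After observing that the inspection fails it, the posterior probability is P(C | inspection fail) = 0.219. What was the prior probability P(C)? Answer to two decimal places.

P(C) = 0.12

In odds form, posterior odds = prior odds × likelihood ratio, so prior odds = posterior odds ÷ LR.
Posterior odds = 0.219/(1−0.219) = 0.2804. LR = 0.68/0.33 = 2.0606.
Prior odds = 0.2804/2.0606 = 0.1361, so P(C) = 0.1361/(1+0.1361) ≈ 0.12.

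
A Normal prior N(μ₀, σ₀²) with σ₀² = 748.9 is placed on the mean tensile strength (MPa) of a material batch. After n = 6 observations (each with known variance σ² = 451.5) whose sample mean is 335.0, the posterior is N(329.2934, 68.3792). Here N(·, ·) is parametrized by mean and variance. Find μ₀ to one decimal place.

With known observation variance, the Normal–Normal posterior has precision τ_n = τ₀ + n/σ² and mean μ_n = (τ₀μ₀ + (n/σ²)x̄)/τ_n.
Here τ₀ = 1/748.9 = 0.001335 and τ_data = 6/451.5 = 0.013289, so τ_n = 0.014624.
Rearranging for μ₀: μ₀ = (μ_n·τ_n − τ_data·x̄)/τ₀ = (329.2934·0.014624 − 0.013289·335.0) / 0.001335 = 0.363772/0.001335 ≈ 272.5.

μ₀ = 272.5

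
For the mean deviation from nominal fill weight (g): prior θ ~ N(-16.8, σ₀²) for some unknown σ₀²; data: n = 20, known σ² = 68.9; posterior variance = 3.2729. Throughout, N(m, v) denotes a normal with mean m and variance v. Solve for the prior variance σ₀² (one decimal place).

For the Normal–Normal model with known σ², precisions add: τ_n = τ₀ + n/σ².
So 1/σ₀² = 1/3.2729 − 20/68.9 = 0.305539 − 0.290276 = 0.015263.
Hence σ₀² = 1/0.015263 ≈ 65.5.

σ₀² = 65.5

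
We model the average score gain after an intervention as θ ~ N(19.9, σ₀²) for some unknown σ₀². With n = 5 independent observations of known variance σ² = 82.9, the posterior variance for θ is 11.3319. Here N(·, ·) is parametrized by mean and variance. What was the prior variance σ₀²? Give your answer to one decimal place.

σ₀² = 35.8

For the Normal–Normal model with known σ², precisions add: τ_n = τ₀ + n/σ².
So 1/σ₀² = 1/11.3319 − 5/82.9 = 0.088246 − 0.060314 = 0.027932.
Hence σ₀² = 1/0.027932 ≈ 35.8.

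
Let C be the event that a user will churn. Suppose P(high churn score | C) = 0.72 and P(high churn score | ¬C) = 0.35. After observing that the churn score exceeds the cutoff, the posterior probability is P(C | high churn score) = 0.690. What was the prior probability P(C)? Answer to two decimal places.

Bayes' rule in odds form gives O(C|E) = O(C)·[P(E|C)/P(E|¬C)], hence O(C) = O(C|E)/LR.
Posterior odds = 0.690/(1−0.690) = 2.2258. LR = 0.72/0.35 = 2.0571.
Prior odds = 2.2258/2.0571 = 1.0820, so P(C) = 1.0820/(1+1.0820) ≈ 0.52.

P(C) = 0.52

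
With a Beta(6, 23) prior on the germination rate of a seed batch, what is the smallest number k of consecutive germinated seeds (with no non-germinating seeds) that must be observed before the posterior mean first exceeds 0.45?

After k germinated seeds and 0 non-germinating seeds the posterior is Beta(6+k, 23), with mean (6+k)/(6+23+k).
Set (6+k)/(29+k) > 0.45 and solve: k > (0.45·29 − 6)/(1 − 0.45) = 12.818.
The smallest integer exceeding 12.818 is 13.

k = 13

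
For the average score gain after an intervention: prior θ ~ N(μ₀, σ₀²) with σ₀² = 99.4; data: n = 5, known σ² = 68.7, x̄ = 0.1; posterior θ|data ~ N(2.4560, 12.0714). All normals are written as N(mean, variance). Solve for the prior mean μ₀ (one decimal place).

The posterior mean is a precision-weighted average: μ_n = (τ₀μ₀ + τ_data·x̄)/(τ₀+τ_data), with τ₀=1/σ₀² and τ_data=n/σ².
Here τ₀ = 1/99.4 = 0.010060 and τ_data = 5/68.7 = 0.072780, so τ_n = 0.082840.
Rearranging for μ₀: μ₀ = (μ_n·τ_n − τ_data·x̄)/τ₀ = (2.4560·0.082840 − 0.072780·0.1) / 0.010060 = 0.196177/0.010060 ≈ 19.5.

μ₀ = 19.5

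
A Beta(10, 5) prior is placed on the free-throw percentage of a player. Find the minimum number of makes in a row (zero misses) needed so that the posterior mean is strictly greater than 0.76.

After k makes and 0 misses the posterior is Beta(10+k, 5), with mean (10+k)/(10+5+k).
Set (10+k)/(15+k) > 0.76 and solve: k > (0.76·15 − 10)/(1 − 0.76) = 5.833.
The smallest integer exceeding 5.833 is 6, and checking k=6: (16)/(21) = 0.7619 > 0.76.

k = 6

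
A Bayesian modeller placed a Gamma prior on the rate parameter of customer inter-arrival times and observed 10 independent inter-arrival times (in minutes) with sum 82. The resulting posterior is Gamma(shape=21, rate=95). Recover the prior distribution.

Gamma(shape=11, rate=13)

For an exponential likelihood with a Gamma(α, β) prior on the rate, n observations with total T give posterior Gamma(α+n, β+T).
So α = 21 − 10 = 11 and β = 95 − 82 = 13.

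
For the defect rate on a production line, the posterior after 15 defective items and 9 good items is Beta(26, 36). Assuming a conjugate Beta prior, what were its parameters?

Beta(11, 27)

Under Beta–binomial conjugacy the posterior parameters are (α+s, β+f).
Subtract the data counts: 26−15=11, 36−9=27.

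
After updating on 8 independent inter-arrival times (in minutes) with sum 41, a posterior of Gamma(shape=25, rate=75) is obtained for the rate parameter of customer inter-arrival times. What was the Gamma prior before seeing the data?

Gamma–exponential conjugacy: posterior shape = α + n, posterior rate = β + Σtᵢ.
So α = 25 − 8 = 17 and β = 75 − 41 = 34.

Gamma(shape=17, rate=34)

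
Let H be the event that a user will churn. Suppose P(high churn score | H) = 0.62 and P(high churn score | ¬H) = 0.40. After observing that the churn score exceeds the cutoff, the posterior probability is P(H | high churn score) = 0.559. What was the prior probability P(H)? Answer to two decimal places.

Bayes' rule in odds form gives O(H|E) = O(H)·[P(E|H)/P(E|¬H)], hence O(H) = O(H|E)/LR.
Posterior odds = 0.559/(1−0.559) = 1.2676. LR = 0.62/0.40 = 1.5500.
Prior odds = 1.2676/1.5500 = 0.8178, so P(H) = 0.8178/(1+0.8178) ≈ 0.45.

P(H) = 0.45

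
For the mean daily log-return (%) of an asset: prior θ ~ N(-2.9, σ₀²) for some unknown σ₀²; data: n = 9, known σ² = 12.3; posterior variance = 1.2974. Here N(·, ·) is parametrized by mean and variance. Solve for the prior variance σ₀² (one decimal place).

For the Normal–Normal model with known σ², precisions add: τ_n = τ₀ + n/σ².
So 1/σ₀² = 1/1.2974 − 9/12.3 = 0.770772 − 0.731707 = 0.039065.
Hence σ₀² = 1/0.039065 ≈ 25.6.

σ₀² = 25.6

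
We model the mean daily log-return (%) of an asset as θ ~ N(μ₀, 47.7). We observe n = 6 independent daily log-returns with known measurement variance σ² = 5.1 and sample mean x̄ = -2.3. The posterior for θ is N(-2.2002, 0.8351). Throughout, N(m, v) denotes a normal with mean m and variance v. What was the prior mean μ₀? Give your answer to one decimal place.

With known observation variance, the Normal–Normal posterior has precision τ_n = τ₀ + n/σ² and mean μ_n = (τ₀μ₀ + (n/σ²)x̄)/τ_n.
Here τ₀ = 1/47.7 = 0.020964 and τ_data = 6/5.1 = 1.176471, so τ_n = 1.197435.
Rearranging for μ₀: μ₀ = (μ_n·τ_n − τ_data·x̄)/τ₀ = (-2.2002·1.197435 − 1.176471·-2.3) / 0.020964 = 0.071287/0.020964 ≈ 3.4.

μ₀ = 3.4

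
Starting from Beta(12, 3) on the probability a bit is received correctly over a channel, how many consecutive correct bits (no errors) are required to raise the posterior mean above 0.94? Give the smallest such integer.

k = 36

After k correct bits and 0 errors the posterior is Beta(12+k, 3), with mean (12+k)/(12+3+k).
Set (12+k)/(15+k) > 0.94 and solve: k > (0.94·15 − 12)/(1 − 0.94) = 35.000.
The smallest integer exceeding 35.000 is 36.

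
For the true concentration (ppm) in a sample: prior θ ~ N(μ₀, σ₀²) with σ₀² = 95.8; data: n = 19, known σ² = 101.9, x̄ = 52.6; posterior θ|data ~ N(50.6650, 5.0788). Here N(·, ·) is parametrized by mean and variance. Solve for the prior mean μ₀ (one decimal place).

The posterior mean is a precision-weighted average: μ_n = (τ₀μ₀ + τ_data·x̄)/(τ₀+τ_data), with τ₀=1/σ₀² and τ_data=n/σ².
Here τ₀ = 1/95.8 = 0.010438 and τ_data = 19/101.9 = 0.186457, so τ_n = 0.196895.
Rearranging for μ₀: μ₀ = (μ_n·τ_n − τ_data·x̄)/τ₀ = (50.6650·0.196895 − 0.186457·52.6) / 0.010438 = 0.168047/0.010438 ≈ 16.1.

μ₀ = 16.1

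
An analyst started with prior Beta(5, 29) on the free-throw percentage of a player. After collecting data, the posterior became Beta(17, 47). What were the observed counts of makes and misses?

Under Beta–binomial conjugacy the posterior parameters are (α+s, β+f).
So s = 17 − 5 = 12 and f = 47 − 29 = 18.

12 makes and 18 misses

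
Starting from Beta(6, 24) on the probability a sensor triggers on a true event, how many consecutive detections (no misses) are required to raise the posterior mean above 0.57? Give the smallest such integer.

After k detections and 0 misses the posterior is Beta(6+k, 24), with mean (6+k)/(6+24+k).
Set (6+k)/(30+k) > 0.57 and solve: k > (0.57·30 − 6)/(1 − 0.57) = 25.814.
The smallest integer exceeding 25.814 is 26, and checking k=26: (32)/(56) = 0.5714 > 0.57.

k = 26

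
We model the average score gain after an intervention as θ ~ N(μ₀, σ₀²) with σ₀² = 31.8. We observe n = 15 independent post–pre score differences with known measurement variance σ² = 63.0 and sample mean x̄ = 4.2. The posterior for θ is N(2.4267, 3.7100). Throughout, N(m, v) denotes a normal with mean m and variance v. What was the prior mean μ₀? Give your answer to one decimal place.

The posterior mean is a precision-weighted average: μ_n = (τ₀μ₀ + τ_data·x̄)/(τ₀+τ_data), with τ₀=1/σ₀² and τ_data=n/σ².
Here τ₀ = 1/31.8 = 0.031447 and τ_data = 15/63.0 = 0.238095, so τ_n = 0.269542.
Rearranging for μ₀: μ₀ = (μ_n·τ_n − τ_data·x̄)/τ₀ = (2.4267·0.269542 − 0.238095·4.2) / 0.031447 = -0.345901/0.031447 ≈ -11.0.

μ₀ = -11.0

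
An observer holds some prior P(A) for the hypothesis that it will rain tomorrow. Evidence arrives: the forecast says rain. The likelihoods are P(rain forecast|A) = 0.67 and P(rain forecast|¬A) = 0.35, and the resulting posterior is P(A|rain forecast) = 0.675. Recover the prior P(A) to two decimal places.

P(A) = 0.52

In odds form, posterior odds = prior odds × likelihood ratio, so prior odds = posterior odds ÷ LR.
Posterior odds = 0.675/(1−0.675) = 2.0769. LR = 0.67/0.35 = 1.9143.
Prior odds = 2.0769/1.9143 = 1.0849, so P(A) = 1.0849/(1+1.0849) ≈ 0.52.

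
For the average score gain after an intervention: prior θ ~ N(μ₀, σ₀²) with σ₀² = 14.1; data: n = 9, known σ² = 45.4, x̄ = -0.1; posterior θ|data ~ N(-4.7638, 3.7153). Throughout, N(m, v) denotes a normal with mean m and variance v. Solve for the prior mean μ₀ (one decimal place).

μ₀ = -17.8

With known observation variance, the Normal–Normal posterior has precision τ_n = τ₀ + n/σ² and mean μ_n = (τ₀μ₀ + (n/σ²)x̄)/τ_n.
Here τ₀ = 1/14.1 = 0.070922 and τ_data = 9/45.4 = 0.198238, so τ_n = 0.269160.
Rearranging for μ₀: μ₀ = (μ_n·τ_n − τ_data·x̄)/τ₀ = (-4.7638·0.269160 − 0.198238·-0.1) / 0.070922 = -1.262401/0.070922 ≈ -17.8.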